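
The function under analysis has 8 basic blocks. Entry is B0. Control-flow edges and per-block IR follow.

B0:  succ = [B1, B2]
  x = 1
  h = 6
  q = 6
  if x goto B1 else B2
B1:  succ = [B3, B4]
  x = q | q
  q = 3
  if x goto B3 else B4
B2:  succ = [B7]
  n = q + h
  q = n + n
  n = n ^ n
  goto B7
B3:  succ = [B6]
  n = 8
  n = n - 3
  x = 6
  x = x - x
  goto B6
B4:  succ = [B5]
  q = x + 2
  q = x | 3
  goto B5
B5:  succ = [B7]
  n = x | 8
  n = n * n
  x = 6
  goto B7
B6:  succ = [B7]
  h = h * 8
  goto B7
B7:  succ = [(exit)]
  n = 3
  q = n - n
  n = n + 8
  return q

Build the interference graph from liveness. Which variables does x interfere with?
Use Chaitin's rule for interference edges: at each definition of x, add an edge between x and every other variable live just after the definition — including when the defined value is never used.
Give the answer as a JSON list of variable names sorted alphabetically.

Answer: ["h", "q"]

Derivation:
Per-block:
  B0 def {h,q,x} use ∅
  B1 def {q,x} use {q}
  B2 def {n,q} use {h,q}
  B3 def {n,x} use ∅
  B4 def {q} use {x}
  B5 def {n,x} use {x}
  B6 def {h} use {h}
  B7 def {n,q} use ∅

Live sets:
  B0: in=∅ out={h,q}
  B1: in={h,q} out={h,x}
  B2: in={h,q} out=∅
  B3: in={h} out={h}
  B4: in={x} out={x}
  B5: in={x} out=∅
  B6: in={h} out=∅
  B7: in=∅ out=∅

Interfere edges:
  h: {n,q,x}
  n: {h,q}
  q: {h,n,x}
  x: {h,q}

N(x) = ["h", "q"]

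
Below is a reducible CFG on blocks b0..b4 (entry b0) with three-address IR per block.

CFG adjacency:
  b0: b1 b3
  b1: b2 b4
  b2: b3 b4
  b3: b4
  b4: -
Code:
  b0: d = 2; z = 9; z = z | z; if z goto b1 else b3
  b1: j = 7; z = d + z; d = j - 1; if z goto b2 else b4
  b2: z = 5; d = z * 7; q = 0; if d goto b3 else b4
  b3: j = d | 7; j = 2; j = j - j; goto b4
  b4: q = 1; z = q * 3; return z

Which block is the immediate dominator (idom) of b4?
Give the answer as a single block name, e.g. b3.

idom tree: b1←b0 b2←b1 b3←b0 b4←b0
Dom at joins:
  b3: preds {b0,b2}: {b0} ∩ {b0,b1,b2} = {b0}; idom=b0
  b4: preds {b1,b2,b3}: {b0,b1} ∩ {b0,b1,b2} ∩ {b0,b3} = {b0}; idom=b0

idom(b4) = b0

Answer: b0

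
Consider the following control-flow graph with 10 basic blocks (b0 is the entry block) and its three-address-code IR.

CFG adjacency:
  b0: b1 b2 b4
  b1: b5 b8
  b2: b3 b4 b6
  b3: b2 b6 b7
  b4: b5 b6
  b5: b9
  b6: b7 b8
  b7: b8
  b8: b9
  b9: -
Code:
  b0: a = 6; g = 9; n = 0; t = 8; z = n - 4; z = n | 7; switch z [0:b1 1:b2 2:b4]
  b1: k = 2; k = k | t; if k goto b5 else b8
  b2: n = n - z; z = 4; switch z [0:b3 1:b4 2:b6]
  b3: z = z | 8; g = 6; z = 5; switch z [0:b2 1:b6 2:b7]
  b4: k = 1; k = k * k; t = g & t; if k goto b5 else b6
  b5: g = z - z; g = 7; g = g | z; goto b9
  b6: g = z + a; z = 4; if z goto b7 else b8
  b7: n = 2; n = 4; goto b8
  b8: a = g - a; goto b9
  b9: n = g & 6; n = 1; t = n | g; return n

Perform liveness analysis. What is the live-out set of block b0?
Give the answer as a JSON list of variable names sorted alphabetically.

Block summaries:
  b0 def {a,g,n,t,z} use ∅
  b1 def {k} use {t}
  b2 def {n,z} use {n,z}
  b3 def {g,z} use {z}
  b4 def {k,t} use {g,t}
  b5 def {g} use {z}
  b6 def {g,z} use {a,z}
  b7 def {n} use ∅
  b8 def {a} use {a,g}
  b9 def {n,t} use {g}

Backward fixpoint:
  b0: in=∅ out={a,g,n,t,z}
  b1: in={a,g,t,z} out={a,g,z}
  b2: in={a,g,n,t,z} out={a,g,n,t,z}
  b3: in={a,n,t,z} out={a,g,n,t,z}
  b4: in={a,g,t,z} out={a,z}
  b5: in={z} out={g}
  b6: in={a,z} out={a,g}
  b7: in={a,g} out={a,g}
  b8: in={a,g} out={g}
  b9: in={g} out=∅

live-out(b0) = ["a", "g", "n", "t", "z"]

Answer: ["a", "g", "n", "t", "z"]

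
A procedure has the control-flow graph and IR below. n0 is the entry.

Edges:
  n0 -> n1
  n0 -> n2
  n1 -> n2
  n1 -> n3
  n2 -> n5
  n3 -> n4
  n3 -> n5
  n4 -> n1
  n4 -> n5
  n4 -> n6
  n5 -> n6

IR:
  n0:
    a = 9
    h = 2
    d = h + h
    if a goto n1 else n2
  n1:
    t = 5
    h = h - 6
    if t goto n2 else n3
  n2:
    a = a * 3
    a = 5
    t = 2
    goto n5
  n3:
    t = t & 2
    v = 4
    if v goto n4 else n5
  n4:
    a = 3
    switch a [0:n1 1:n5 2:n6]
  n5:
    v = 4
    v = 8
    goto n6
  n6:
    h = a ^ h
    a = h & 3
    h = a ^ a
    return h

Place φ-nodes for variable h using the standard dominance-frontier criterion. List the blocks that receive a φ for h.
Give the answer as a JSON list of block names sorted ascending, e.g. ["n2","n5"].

idom tree: n1←n0 n2←n0 n3←n1 n4←n3 n5←n0 n6←n0
Dom at joins:
  n1: preds {n0,n4}: {n0} ∩ {n0,n1,n3,n4} = {n0}; idom=n0
  n2: preds {n0,n1}: {n0} ∩ {n0,n1} = {n0}; idom=n0
  n5: preds {n2,n3,n4}: {n0,n2} ∩ {n0,n1,n3} ∩ {n0,n1,n3,n4} = {n0}; idom=n0
  n6: preds {n4,n5}: {n0,n1,n3,n4} ∩ {n0,n5} = {n0}; idom=n0

DF walk-up:
  join n1 pred n0: · stop@n0
  join n1 pred n4: n4→n3→n1 stop@n0
  join n2 pred n0: · stop@n0
  join n2 pred n1: n1 stop@n0
  join n5 pred n2: n2 stop@n0
  join n5 pred n3: n3→n1 stop@n0
  join n5 pred n4: n4→n3→n1 stop@n0
  join n6 pred n4: n4→n3→n1 stop@n0
  join n6 pred n5: n5 stop@n0
  n0: DF=∅
  n1: DF={n1,n2,n5,n6}
  n2: DF={n5}
  n3: DF={n1,n5,n6}
  n4: DF={n1,n5,n6}
  n5: DF={n6}
  n6: DF=∅

φ for h: defs {n0,n1,n6}
  DF⁺ = {n1,n2,n5,n6}

Answer: ["n1", "n2", "n5", "n6"]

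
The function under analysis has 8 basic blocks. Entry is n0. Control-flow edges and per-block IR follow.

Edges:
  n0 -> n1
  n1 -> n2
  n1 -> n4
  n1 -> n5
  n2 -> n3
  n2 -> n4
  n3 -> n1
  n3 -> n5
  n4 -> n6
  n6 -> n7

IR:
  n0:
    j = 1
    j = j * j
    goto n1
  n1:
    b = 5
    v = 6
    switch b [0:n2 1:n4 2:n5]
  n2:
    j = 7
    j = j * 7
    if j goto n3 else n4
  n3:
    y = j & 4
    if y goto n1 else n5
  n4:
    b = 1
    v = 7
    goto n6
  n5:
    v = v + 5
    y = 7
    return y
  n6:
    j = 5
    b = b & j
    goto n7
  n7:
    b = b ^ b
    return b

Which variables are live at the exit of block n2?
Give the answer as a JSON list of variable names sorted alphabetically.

Per-block:
  n0: {j} / ∅
  n1: {b,v} / ∅
  n2: {j} / ∅
  n3: {y} / {j}
  n4: {b,v} / ∅
  n5: {v,y} / {v}
  n6: {b,j} / {b}
  n7: {b} / {b}

Backward fixpoint:
  n0 li=∅ lo=∅
  n1 li=∅ lo={v}
  n2 li={v} lo={j,v}
  n3 li={j,v} lo={v}
  n4 li=∅ lo={b}
  n5 li={v} lo=∅
  n6 li={b} lo={b}
  n7 li={b} lo=∅

live-out(n2) = ["j", "v"]

Answer: ["j", "v"]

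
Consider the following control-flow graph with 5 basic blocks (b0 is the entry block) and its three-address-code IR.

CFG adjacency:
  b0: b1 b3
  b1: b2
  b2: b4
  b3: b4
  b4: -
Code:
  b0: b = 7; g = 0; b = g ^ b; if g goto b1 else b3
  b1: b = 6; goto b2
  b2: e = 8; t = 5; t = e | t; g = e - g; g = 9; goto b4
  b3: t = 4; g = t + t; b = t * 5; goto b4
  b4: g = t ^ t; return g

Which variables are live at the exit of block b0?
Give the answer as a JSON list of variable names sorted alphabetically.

Block summaries:
  b0: {b,g} / ∅
  b1: {b} / ∅
  b2: {e,g,t} / {g}
  b3: {b,g,t} / ∅
  b4: {g} / {t}

Liveness:
  b0: in=∅ out={g}
  b1: in={g} out={g}
  b2: in={g} out={t}
  b3: in=∅ out={t}
  b4: in={t} out=∅

live-out(b0) = ["g"]

Answer: ["g"]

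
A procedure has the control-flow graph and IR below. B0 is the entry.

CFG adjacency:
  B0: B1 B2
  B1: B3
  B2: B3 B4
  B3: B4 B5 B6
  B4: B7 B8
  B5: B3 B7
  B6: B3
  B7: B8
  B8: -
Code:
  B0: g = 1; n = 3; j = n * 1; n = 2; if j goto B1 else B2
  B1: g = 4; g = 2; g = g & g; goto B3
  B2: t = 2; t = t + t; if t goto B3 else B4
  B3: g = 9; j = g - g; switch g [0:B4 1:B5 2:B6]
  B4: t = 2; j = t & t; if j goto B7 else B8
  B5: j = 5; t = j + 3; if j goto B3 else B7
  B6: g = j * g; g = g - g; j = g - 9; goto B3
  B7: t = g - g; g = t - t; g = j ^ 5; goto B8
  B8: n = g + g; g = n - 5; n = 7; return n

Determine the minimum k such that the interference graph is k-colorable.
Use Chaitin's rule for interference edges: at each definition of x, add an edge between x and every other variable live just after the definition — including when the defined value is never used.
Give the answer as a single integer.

def/use:
  B0: def={g,j,n} ue=∅
  B1: def={g} ue=∅
  B2: def={t} ue=∅
  B3: def={g,j} ue=∅
  B4: def={j,t} ue=∅
  B5: def={j,t} ue=∅
  B6: def={g,j} ue={g,j}
  B7: def={g,t} ue={g,j}
  B8: def={g,n} ue={g}

Backward fixpoint:
  B0 li=∅ lo={g}
  B1 li=∅ lo=∅
  B2 li={g} lo={g}
  B3 li=∅ lo={g,j}
  B4 li={g} lo={g,j}
  B5 li={g} lo={g,j}
  B6 li={g,j} lo=∅
  B7 li={g,j} lo={g}
  B8 li={g} lo=∅

Interference:
  g↔{j,n,t}
  j↔{g,n,t}
  n↔{g,j}
  t↔{g,j}

Chromatic number:
  lower bound: {g,j,n} mutually conflict ⇒ χ ≥ 3
  3-colouring: c0={g}  c1={j}  c2={n,t}
  χ = 3

Answer: 3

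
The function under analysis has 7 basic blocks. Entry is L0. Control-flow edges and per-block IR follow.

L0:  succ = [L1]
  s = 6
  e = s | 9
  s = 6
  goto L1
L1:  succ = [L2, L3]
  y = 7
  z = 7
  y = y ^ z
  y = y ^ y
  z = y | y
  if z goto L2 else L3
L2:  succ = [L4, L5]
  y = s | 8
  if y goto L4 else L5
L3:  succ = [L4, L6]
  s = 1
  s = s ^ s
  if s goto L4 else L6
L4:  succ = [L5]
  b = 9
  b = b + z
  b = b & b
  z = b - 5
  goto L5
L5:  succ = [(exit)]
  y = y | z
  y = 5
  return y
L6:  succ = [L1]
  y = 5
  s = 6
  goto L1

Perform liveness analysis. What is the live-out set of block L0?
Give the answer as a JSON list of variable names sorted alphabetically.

Answer: ["s"]

Derivation:
def/use:
  L0 def {e,s} use ∅
  L1 def {y,z} use ∅
  L2 def {y} use {s}
  L3 def {s} use ∅
  L4 def {b,z} use {z}
  L5 def {y} use {y,z}
  L6 def {s,y} use ∅

Live sets:
  L0 li=∅ lo={s}
  L1 li={s} lo={s,y,z}
  L2 li={s,z} lo={y,z}
  L3 li={y,z} lo={y,z}
  L4 li={y,z} lo={y,z}
  L5 li={y,z} lo=∅
  L6 li=∅ lo={s}

live-out(L0) = ["s"]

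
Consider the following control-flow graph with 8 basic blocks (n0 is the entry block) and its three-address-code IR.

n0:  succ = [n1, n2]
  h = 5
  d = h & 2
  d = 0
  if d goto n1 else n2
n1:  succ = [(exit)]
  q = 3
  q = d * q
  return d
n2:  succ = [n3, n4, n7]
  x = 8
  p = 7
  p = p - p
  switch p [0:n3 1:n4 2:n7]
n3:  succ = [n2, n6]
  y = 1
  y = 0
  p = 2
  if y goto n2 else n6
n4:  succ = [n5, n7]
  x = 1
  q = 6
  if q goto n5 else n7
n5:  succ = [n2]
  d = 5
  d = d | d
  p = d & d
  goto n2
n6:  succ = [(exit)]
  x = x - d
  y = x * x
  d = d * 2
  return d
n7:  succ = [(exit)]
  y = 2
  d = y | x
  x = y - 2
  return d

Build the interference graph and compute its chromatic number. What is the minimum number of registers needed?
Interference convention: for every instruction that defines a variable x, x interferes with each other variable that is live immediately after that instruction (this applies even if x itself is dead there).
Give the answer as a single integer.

def/use:
  n0 def {d,h} use ∅
  n1 def {q} use {d}
  n2 def {p,x} use ∅
  n3 def {p,y} use ∅
  n4 def {q,x} use ∅
  n5 def {d,p} use ∅
  n6 def {d,x,y} use {d,x}
  n7 def {d,x,y} use {x}

Backward fixpoint:
  live n0: ∅→{d}
  live n1: {d}→∅
  live n2: {d}→{d,x}
  live n3: {d,x}→{d,x}
  live n4: ∅→{x}
  live n5: ∅→{d}
  live n6: {d,x}→∅
  live n7: {x}→∅

Conflict graph:
  d — {p,q,x,y}
  h — ∅
  p — {d,x,y}
  q — {d,x}
  x — {d,p,q,y}
  y — {d,p,x}

Registers:
  clique {d,p,x,y} ⇒ need ≥ 4
  4-colouring: c0={d,h}  c1={x}  c2={p,q}  c3={y}
  χ = 4

Answer: 4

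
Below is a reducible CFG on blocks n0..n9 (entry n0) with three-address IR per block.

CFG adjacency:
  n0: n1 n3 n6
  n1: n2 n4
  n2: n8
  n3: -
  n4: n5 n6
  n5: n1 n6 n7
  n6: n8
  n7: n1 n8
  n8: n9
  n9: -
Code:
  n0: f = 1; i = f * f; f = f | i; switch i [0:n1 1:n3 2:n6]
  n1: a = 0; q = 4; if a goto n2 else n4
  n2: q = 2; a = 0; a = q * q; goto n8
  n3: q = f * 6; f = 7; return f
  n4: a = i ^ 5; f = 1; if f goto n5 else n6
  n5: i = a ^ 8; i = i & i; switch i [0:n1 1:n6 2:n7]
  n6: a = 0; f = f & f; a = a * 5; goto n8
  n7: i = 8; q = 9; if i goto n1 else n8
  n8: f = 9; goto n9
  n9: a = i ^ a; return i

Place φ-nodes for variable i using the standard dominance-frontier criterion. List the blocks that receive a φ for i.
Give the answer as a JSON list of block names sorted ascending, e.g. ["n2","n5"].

Answer: ["n1", "n6", "n8"]

Working:
idom tree: n1←n0 n2←n1 n3←n0 n4←n1 n5←n4 n6←n0 n7←n5 n8←n0 n9←n8
Dom∩ at merges:
  n1: preds {n0,n5,n7}: {n0} ∩ {n0,n1,n4,n5} ∩ {n0,n1,n4,n5,n7} = {n0}; idom=n0
  n6: preds {n0,n4,n5}: {n0} ∩ {n0,n1,n4} ∩ {n0,n1,n4,n5} = {n0}; idom=n0
  n8: preds {n2,n6,n7}: {n0,n1,n2} ∩ {n0,n6} ∩ {n0,n1,n4,n5,n7} = {n0}; idom=n0

Frontier:
  n1←n0: walk · to n0
  n1←n5: walk n5→n4→n1 to n0
  n1←n7: walk n7→n5→n4→n1 to n0
  n6←n0: walk · to n0
  n6←n4: walk n4→n1 to n0
  n6←n5: walk n5→n4→n1 to n0
  n8←n2: walk n2→n1 to n0
  n8←n6: walk n6 to n0
  n8←n7: walk n7→n5→n4→n1 to n0
  n0: DF=∅
  n1: DF={n1,n6,n8}
  n2: DF={n8}
  n3: DF=∅
  n4: DF={n1,n6,n8}
  n5: DF={n1,n6,n8}
  n6: DF={n8}
  n7: DF={n1,n8}
  n8: DF=∅
  n9: DF=∅

φ for i: defs {n0,n5,n7}
  DF⁺ = {n1,n6,n8}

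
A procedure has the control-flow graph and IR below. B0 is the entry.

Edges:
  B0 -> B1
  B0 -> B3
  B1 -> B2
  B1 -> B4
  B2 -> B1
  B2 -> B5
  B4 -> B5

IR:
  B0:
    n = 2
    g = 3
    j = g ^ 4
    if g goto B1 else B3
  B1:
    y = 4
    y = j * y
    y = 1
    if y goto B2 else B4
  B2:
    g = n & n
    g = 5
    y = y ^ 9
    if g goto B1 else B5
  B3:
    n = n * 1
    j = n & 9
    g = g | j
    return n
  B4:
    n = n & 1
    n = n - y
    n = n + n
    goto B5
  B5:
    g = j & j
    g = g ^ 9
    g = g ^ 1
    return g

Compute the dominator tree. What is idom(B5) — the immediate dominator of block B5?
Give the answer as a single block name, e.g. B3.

Answer: B1

Working:
idom tree: B1←B0 B2←B1 B3←B0 B4←B1 B5←B1
Join-block Dom:
  B1: preds {B0,B2}: {B0} ∩ {B0,B1,B2} = {B0}; idom=B0
  B5: preds {B2,B4}: {B0,B1,B2} ∩ {B0,B1,B4} = {B0,B1}; idom=B1

idom(B5) = B1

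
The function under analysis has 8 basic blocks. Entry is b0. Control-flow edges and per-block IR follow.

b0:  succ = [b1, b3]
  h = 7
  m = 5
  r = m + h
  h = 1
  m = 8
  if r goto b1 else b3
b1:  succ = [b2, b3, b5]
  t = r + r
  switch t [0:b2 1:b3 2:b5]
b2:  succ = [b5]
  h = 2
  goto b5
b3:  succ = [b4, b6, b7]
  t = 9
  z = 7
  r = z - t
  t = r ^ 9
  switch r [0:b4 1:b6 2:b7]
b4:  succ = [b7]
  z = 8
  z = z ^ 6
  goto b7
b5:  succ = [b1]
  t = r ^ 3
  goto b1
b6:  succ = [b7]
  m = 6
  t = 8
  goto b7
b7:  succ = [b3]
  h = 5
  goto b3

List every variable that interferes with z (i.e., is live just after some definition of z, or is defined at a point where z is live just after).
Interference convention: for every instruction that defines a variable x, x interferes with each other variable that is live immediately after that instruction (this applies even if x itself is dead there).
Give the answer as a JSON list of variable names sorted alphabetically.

def/use:
  b0: def={h,m,r} ue=∅
  b1: def={t} ue={r}
  b2: def={h} ue=∅
  b3: def={r,t,z} ue=∅
  b4: def={z} ue=∅
  b5: def={t} ue={r}
  b6: def={m,t} ue=∅
  b7: def={h} ue=∅

Live sets:
  b0: in=∅ out={r}
  b1: in={r} out={r}
  b2: in={r} out={r}
  b3: in=∅ out=∅
  b4: in=∅ out=∅
  b5: in={r} out={r}
  b6: in=∅ out=∅
  b7: in=∅ out=∅

Interference:
  h↔{m,r}
  m↔{h,r}
  r↔{h,m,t}
  t↔{r,z}
  z↔{t}

N(z) = ["t"]

Answer: ["t"]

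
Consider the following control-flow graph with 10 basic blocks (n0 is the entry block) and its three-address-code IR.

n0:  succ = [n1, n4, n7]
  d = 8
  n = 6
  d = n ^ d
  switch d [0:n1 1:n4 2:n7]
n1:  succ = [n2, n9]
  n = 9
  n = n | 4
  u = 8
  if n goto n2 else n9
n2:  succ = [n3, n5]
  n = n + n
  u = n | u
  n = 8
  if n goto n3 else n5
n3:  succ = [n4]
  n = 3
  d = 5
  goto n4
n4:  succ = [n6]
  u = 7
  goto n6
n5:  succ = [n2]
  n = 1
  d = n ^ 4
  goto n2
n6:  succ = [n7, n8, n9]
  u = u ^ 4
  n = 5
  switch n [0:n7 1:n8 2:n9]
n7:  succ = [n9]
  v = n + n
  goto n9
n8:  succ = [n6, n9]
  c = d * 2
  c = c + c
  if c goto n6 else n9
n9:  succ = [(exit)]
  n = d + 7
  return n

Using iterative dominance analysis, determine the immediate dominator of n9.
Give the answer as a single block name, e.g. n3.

Answer: n0

Analysis:
idom tree: n1←n0 n2←n1 n3←n2 n4←n0 n5←n2 n6←n4 n7←n0 n8←n6 n9←n0
Join-block Dom:
  n2: preds {n1,n5}: {n0,n1} ∩ {n0,n1,n2,n5} = {n0,n1}; idom=n1
  n4: preds {n0,n3}: {n0} ∩ {n0,n1,n2,n3} = {n0}; idom=n0
  n6: preds {n4,n8}: {n0,n4} ∩ {n0,n4,n6,n8} = {n0,n4}; idom=n4
  n7: preds {n0,n6}: {n0} ∩ {n0,n4,n6} = {n0}; idom=n0
  n9: preds {n1,n6,n7,n8}: {n0,n1} ∩ {n0,n4,n6} ∩ {n0,n7} ∩ {n0,n4,n6,n8} = {n0}; idom=n0

idom(n9) = n0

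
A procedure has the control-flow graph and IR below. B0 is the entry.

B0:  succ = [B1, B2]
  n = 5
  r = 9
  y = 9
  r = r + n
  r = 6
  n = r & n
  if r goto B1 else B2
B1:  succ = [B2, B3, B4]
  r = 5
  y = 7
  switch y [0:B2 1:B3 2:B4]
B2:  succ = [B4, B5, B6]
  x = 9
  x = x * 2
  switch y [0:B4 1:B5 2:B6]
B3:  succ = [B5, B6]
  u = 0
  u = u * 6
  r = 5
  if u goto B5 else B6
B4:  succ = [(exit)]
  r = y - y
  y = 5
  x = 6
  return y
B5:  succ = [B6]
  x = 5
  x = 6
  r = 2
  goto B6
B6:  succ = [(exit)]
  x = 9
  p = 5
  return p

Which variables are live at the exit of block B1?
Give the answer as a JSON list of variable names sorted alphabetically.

Block summaries:
  B0: {n,r,y} / ∅
  B1: {r,y} / ∅
  B2: {x} / {y}
  B3: {r,u} / ∅
  B4: {r,x,y} / {y}
  B5: {r,x} / ∅
  B6: {p,x} / ∅

Live sets:
  B0 li=∅ lo={y}
  B1 li=∅ lo={y}
  B2 li={y} lo={y}
  B3 li=∅ lo=∅
  B4 li={y} lo=∅
  B5 li=∅ lo=∅
  B6 li=∅ lo=∅

live-out(B1) = ["y"]

Answer: ["y"]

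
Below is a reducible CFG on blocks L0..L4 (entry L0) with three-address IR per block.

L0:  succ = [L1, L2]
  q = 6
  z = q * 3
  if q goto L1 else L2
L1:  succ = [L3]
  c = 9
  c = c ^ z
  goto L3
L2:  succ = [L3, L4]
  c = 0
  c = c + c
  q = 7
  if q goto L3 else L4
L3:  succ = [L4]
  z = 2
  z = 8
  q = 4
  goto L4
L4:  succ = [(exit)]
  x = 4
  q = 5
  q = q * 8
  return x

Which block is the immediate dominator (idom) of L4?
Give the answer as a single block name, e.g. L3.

idom tree: L1←L0 L2←L0 L3←L0 L4←L0
Dom at joins:
  L3: preds {L1,L2}: {L0,L1} ∩ {L0,L2} = {L0}; idom=L0
  L4: preds {L2,L3}: {L0,L2} ∩ {L0,L3} = {L0}; idom=L0

idom(L4) = L0

Answer: L0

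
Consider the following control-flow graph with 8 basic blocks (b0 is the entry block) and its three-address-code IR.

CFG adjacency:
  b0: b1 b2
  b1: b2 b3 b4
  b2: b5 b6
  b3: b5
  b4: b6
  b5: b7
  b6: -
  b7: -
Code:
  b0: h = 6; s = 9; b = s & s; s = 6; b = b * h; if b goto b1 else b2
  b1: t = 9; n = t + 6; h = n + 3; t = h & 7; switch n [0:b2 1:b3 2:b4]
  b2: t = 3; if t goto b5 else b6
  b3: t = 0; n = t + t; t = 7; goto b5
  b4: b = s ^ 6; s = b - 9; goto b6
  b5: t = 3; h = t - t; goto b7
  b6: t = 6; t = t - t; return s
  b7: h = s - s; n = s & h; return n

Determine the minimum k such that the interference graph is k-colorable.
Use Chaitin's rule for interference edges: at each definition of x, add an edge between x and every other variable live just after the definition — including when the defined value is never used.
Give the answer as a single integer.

Per-block:
  b0: {b,h,s} / ∅
  b1: {h,n,t} / ∅
  b2: {t} / ∅
  b3: {n,t} / ∅
  b4: {b,s} / {s}
  b5: {h,t} / ∅
  b6: {t} / {s}
  b7: {h,n} / {s}

Live sets:
  b0: in=∅ out={s}
  b1: in={s} out={s}
  b2: in={s} out={s}
  b3: in={s} out={s}
  b4: in={s} out={s}
  b5: in={s} out={s}
  b6: in={s} out=∅
  b7: in={s} out=∅

Interference:
  b: {h,s}
  h: {b,n,s}
  n: {h,s,t}
  s: {b,h,n,t}
  t: {n,s}

Chromatic number:
  lower bound: {b,h,s} mutually conflict ⇒ χ ≥ 3
  3-colouring: r0={s}  r1={h,t}  r2={b,n}
  χ = 3

Answer: 3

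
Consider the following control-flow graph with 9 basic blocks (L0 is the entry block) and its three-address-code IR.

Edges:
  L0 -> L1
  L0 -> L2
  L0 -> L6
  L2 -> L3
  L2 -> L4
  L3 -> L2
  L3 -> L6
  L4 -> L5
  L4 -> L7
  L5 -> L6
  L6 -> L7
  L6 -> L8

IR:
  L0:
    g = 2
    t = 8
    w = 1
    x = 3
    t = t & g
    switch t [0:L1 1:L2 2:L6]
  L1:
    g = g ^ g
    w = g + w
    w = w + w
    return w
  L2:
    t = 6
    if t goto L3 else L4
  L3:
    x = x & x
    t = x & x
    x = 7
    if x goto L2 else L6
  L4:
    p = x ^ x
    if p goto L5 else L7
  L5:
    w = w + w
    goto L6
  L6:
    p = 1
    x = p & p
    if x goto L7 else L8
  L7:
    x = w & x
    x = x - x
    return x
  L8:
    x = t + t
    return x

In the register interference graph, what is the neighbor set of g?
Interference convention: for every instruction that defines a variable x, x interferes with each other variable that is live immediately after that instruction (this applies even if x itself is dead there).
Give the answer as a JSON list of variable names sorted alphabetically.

Block summaries:
  L0: def={g,t,w,x} ue=∅
  L1: def={g,w} ue={g,w}
  L2: def={t} ue=∅
  L3: def={t,x} ue={x}
  L4: def={p} ue={x}
  L5: def={w} ue={w}
  L6: def={p,x} ue=∅
  L7: def={x} ue={w,x}
  L8: def={x} ue={t}

Live sets:
  L0: in=∅ out={g,t,w,x}
  L1: in={g,w} out=∅
  L2: in={w,x} out={t,w,x}
  L3: in={w,x} out={t,w,x}
  L4: in={t,w,x} out={t,w,x}
  L5: in={t,w} out={t,w}
  L6: in={t,w} out={t,w,x}
  L7: in={w,x} out=∅
  L8: in={t} out=∅

Interfere edges:
  g: {t,w,x}
  p: {t,w,x}
  t: {g,p,w,x}
  w: {g,p,t,x}
  x: {g,p,t,w}

N(g) = ["t", "w", "x"]

Answer: ["t", "w", "x"]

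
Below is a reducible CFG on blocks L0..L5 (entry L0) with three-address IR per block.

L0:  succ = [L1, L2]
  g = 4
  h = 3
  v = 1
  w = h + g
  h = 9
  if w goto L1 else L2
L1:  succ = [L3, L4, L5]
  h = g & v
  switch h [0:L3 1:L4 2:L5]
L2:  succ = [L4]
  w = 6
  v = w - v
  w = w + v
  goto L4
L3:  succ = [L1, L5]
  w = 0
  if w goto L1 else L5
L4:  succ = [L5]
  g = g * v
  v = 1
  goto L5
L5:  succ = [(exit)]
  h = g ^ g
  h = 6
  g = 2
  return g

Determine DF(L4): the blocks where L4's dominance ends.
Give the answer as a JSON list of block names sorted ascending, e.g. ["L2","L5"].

idom tree: L1←L0 L2←L0 L3←L1 L4←L0 L5←L0
Dom at joins:
  L1: preds {L0,L3}: {L0} ∩ {L0,L1,L3} = {L0}; idom=L0
  L4: preds {L1,L2}: {L0,L1} ∩ {L0,L2} = {L0}; idom=L0
  L5: preds {L1,L3,L4}: {L0,L1} ∩ {L0,L1,L3} ∩ {L0,L4} = {L0}; idom=L0

Frontier:
  join L1 pred L0: · stop@L0
  join L1 pred L3: L3→L1 stop@L0
  join L4 pred L1: L1 stop@L0
  join L4 pred L2: L2 stop@L0
  join L5 pred L1: L1 stop@L0
  join L5 pred L3: L3→L1 stop@L0
  join L5 pred L4: L4 stop@L0
  DF(L0)=∅
  DF(L1)={L1,L4,L5}
  DF(L2)={L4}
  DF(L3)={L1,L5}
  DF(L4)={L5}
  DF(L5)=∅

DF(L4) = ["L5"]

Answer: ["L5"]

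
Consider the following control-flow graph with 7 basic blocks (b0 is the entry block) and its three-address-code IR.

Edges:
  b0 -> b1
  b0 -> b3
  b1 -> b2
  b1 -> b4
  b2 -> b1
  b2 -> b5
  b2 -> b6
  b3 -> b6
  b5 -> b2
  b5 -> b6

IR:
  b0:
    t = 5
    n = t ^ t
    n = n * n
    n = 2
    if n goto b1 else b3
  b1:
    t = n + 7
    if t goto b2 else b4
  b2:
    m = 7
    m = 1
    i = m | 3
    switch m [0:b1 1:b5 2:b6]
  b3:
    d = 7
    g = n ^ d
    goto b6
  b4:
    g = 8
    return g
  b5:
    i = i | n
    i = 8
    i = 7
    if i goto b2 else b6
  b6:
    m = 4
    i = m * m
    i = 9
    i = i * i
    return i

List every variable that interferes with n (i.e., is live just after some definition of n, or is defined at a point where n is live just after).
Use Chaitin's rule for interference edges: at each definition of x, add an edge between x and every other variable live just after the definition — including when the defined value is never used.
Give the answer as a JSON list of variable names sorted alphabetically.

def/use:
  b0 def {n,t} use ∅
  b1 def {t} use {n}
  b2 def {i,m} use ∅
  b3 def {d,g} use {n}
  b4 def {g} use ∅
  b5 def {i} use {i,n}
  b6 def {i,m} use ∅

Liveness:
  b0 li=∅ lo={n}
  b1 li={n} lo={n}
  b2 li={n} lo={i,n}
  b3 li={n} lo=∅
  b4 li=∅ lo=∅
  b5 li={i,n} lo={n}
  b6 li=∅ lo=∅

Conflict graph:
  d↔{n}
  g↔∅
  i↔{m,n}
  m↔{i,n}
  n↔{d,i,m,t}
  t↔{n}

N(n) = ["d", "i", "m", "t"]

Answer: ["d", "i", "m", "t"]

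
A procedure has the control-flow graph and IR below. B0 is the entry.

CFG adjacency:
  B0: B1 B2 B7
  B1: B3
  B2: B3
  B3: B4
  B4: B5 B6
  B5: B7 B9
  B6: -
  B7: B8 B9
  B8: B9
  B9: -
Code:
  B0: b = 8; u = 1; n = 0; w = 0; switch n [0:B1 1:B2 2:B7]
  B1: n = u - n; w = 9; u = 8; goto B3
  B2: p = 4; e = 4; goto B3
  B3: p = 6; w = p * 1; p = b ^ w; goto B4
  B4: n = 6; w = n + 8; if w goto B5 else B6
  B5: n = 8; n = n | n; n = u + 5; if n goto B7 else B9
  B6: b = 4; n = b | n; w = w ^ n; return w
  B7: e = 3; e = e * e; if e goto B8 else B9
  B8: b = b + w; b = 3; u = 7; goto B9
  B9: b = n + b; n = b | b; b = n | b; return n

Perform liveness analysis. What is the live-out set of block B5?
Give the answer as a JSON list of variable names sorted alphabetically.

def/use:
  B0: def={b,n,u,w} ue=∅
  B1: def={n,u,w} ue={n,u}
  B2: def={e,p} ue=∅
  B3: def={p,w} ue={b}
  B4: def={n,w} ue=∅
  B5: def={n} ue={u}
  B6: def={b,n,w} ue={n,w}
  B7: def={e} ue=∅
  B8: def={b,u} ue={b,w}
  B9: def={b,n} ue={b,n}

Backward fixpoint:
  live B0: ∅→{b,n,u,w}
  live B1: {b,n,u}→{b,u}
  live B2: {b,u}→{b,u}
  live B3: {b,u}→{b,u}
  live B4: {b,u}→{b,n,u,w}
  live B5: {b,u,w}→{b,n,w}
  live B6: {n,w}→∅
  live B7: {b,n,w}→{b,n,w}
  live B8: {b,n,w}→{b,n}
  live B9: {b,n}→∅

live-out(B5) = ["b", "n", "w"]

Answer: ["b", "n", "w"]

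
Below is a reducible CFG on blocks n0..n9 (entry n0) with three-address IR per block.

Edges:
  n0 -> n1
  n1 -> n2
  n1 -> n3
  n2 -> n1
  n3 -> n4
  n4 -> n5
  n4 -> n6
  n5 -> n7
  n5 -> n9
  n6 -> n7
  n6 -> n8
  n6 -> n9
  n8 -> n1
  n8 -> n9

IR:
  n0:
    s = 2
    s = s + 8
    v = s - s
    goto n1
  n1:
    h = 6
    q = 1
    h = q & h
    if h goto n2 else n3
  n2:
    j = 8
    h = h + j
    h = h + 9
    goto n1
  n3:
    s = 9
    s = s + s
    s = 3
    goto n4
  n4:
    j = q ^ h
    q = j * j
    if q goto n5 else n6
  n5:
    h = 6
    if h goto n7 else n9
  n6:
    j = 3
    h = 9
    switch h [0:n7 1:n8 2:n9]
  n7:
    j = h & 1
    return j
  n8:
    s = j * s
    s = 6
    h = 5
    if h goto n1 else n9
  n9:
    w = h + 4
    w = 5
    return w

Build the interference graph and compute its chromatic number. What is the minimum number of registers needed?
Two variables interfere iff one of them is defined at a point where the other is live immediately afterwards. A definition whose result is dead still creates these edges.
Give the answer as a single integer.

Per-block:
  n0: def={s,v} ue=∅
  n1: def={h,q} ue=∅
  n2: def={h,j} ue={h}
  n3: def={s} ue=∅
  n4: def={j,q} ue={h,q}
  n5: def={h} ue=∅
  n6: def={h,j} ue=∅
  n7: def={j} ue={h}
  n8: def={h,s} ue={j,s}
  n9: def={w} ue={h}

Liveness:
  n0: in=∅ out=∅
  n1: in=∅ out={h,q}
  n2: in={h} out=∅
  n3: in={h,q} out={h,q,s}
  n4: in={h,q,s} out={s}
  n5: in=∅ out={h}
  n6: in={s} out={h,j,s}
  n7: in={h} out=∅
  n8: in={j,s} out={h}
  n9: in={h} out=∅

Conflict graph:
  h: {j,q,s}
  j: {h,s}
  q: {h,s}
  s: {h,j,q}
  v: ∅
  w: ∅

Chromatic number:
  clique {h,j,s} ⇒ need ≥ 3
  assign h→R0 j→R2 q→R2 s→R1 v→R0 w→R0 — no edge inside a register ⇒ χ ≤ 3
  χ = 3

Answer: 3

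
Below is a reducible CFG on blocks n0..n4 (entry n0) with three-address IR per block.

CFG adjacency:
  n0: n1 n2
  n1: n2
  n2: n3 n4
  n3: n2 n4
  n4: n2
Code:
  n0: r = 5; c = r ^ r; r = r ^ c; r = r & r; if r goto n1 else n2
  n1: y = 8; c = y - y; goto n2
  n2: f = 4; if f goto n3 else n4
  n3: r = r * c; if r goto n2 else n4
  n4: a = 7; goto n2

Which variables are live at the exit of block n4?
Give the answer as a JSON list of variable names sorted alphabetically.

Per-block:
  n0: def={c,r} ue=∅
  n1: def={c,y} ue=∅
  n2: def={f} ue=∅
  n3: def={r} ue={c,r}
  n4: def={a} ue=∅

Backward fixpoint:
  live n0: ∅→{c,r}
  live n1: {r}→{c,r}
  live n2: {c,r}→{c,r}
  live n3: {c,r}→{c,r}
  live n4: {c,r}→{c,r}

live-out(n4) = ["c", "r"]

Answer: ["c", "r"]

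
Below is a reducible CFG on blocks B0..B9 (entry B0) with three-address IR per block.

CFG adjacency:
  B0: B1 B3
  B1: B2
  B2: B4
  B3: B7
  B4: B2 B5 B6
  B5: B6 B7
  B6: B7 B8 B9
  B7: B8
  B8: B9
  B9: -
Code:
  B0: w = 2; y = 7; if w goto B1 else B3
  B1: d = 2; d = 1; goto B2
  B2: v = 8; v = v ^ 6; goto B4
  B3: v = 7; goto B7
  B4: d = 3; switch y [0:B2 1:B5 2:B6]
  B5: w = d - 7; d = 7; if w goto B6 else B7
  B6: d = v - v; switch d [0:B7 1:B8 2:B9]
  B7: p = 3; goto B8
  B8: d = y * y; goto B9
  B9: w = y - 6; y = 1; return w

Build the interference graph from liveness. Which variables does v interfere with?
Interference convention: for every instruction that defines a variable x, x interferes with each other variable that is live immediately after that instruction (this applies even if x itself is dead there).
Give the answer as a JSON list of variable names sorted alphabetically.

Answer: ["d", "w", "y"]

Working:
Block summaries:
  B0: def={w,y} ue=∅
  B1: def={d} ue=∅
  B2: def={v} ue=∅
  B3: def={v} ue=∅
  B4: def={d} ue={y}
  B5: def={d,w} ue={d}
  B6: def={d} ue={v}
  B7: def={p} ue=∅
  B8: def={d} ue={y}
  B9: def={w,y} ue={y}

Live sets:
  live B0: ∅→{y}
  live B1: {y}→{y}
  live B2: {y}→{v,y}
  live B3: {y}→{y}
  live B4: {v,y}→{d,v,y}
  live B5: {d,v,y}→{v,y}
  live B6: {v,y}→{y}
  live B7: {y}→{y}
  live B8: {y}→{y}
  live B9: {y}→∅

Interference:
  d: {v,w,y}
  p: {y}
  v: {d,w,y}
  w: {d,v,y}
  y: {d,p,v,w}

N(v) = ["d", "w", "y"]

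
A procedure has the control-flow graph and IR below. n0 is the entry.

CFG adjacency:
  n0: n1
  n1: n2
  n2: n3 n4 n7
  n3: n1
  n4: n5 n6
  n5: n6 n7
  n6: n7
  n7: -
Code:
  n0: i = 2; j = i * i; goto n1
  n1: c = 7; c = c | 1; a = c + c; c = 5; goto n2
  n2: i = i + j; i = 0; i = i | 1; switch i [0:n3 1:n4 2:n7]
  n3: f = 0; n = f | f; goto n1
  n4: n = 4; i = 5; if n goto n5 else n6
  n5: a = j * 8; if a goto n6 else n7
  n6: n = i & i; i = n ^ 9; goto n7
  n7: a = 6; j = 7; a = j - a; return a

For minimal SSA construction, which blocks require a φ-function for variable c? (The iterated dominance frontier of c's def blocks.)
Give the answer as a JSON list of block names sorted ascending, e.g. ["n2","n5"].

idom tree: n1←n0 n2←n1 n3←n2 n4←n2 n5←n4 n6←n4 n7←n2
Dom at joins:
  n1: preds {n0,n3}: {n0} ∩ {n0,n1,n2,n3} = {n0}; idom=n0
  n6: preds {n4,n5}: {n0,n1,n2,n4} ∩ {n0,n1,n2,n4,n5} = {n0,n1,n2,n4}; idom=n4
  n7: preds {n2,n5,n6}: {n0,n1,n2} ∩ {n0,n1,n2,n4,n5} ∩ {n0,n1,n2,n4,n6} = {n0,n1,n2}; idom=n2

Frontier:
  join n1 pred n0: · stop@n0
  join n1 pred n3: n3→n2→n1 stop@n0
  join n6 pred n4: · stop@n4
  join n6 pred n5: n5 stop@n4
  join n7 pred n2: · stop@n2
  join n7 pred n5: n5→n4 stop@n2
  join n7 pred n6: n6→n4 stop@n2
  n0: DF=∅
  n1: DF={n1}
  n2: DF={n1}
  n3: DF={n1}
  n4: DF={n7}
  n5: DF={n6,n7}
  n6: DF={n7}
  n7: DF=∅

φ for c: defs {n1}
  DF⁺ = {n1}

Answer: ["n1"]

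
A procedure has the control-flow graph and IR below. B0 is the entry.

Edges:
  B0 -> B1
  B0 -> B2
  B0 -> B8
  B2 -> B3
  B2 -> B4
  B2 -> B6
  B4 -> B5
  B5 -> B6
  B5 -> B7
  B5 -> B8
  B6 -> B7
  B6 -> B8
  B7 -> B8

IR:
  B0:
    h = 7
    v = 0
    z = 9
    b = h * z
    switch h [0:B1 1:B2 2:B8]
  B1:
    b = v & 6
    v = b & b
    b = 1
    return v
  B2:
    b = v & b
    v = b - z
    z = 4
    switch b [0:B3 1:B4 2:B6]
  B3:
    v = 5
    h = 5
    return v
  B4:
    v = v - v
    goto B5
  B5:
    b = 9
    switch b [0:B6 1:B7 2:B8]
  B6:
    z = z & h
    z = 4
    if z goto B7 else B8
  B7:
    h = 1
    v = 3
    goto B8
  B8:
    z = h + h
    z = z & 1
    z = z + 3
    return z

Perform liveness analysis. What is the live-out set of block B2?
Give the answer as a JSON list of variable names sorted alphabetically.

Answer: ["h", "v", "z"]

Analysis:
def/use:
  B0: {b,h,v,z} / ∅
  B1: {b,v} / {v}
  B2: {b,v,z} / {b,v,z}
  B3: {h,v} / ∅
  B4: {v} / {v}
  B5: {b} / ∅
  B6: {z} / {h,z}
  B7: {h,v} / ∅
  B8: {z} / {h}

Live sets:
  B0: in=∅ out={b,h,v,z}
  B1: in={v} out=∅
  B2: in={b,h,v,z} out={h,v,z}
  B3: in=∅ out=∅
  B4: in={h,v,z} out={h,z}
  B5: in={h,z} out={h,z}
  B6: in={h,z} out={h}
  B7: in=∅ out={h}
  B8: in={h} out=∅

live-out(B2) = ["h", "v", "z"]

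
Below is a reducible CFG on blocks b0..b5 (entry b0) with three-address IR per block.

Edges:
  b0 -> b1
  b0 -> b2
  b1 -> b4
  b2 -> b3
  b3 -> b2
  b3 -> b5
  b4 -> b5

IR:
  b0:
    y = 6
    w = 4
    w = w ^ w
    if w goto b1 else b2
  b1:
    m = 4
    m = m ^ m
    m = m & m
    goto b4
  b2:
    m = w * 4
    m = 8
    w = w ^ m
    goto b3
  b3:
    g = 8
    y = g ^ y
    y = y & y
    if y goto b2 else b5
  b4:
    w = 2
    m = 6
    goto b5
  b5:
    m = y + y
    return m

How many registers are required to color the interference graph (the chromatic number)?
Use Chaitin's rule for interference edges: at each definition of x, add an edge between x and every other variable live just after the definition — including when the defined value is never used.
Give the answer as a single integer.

Answer: 3

Derivation:
Block summaries:
  b0: {w,y} / ∅
  b1: {m} / ∅
  b2: {m,w} / {w}
  b3: {g,y} / {y}
  b4: {m,w} / ∅
  b5: {m} / {y}

Liveness:
  b0: in=∅ out={w,y}
  b1: in={y} out={y}
  b2: in={w,y} out={w,y}
  b3: in={w,y} out={w,y}
  b4: in={y} out={y}
  b5: in={y} out=∅

Conflict graph:
  g↔{w,y}
  m↔{w,y}
  w↔{g,m,y}
  y↔{g,m,w}

Registers:
  lower bound: {g,w,y} mutually conflict ⇒ χ ≥ 3
  assign g→R2 m→R2 w→R0 y→R1 — no edge inside a register ⇒ χ ≤ 3
  χ = 3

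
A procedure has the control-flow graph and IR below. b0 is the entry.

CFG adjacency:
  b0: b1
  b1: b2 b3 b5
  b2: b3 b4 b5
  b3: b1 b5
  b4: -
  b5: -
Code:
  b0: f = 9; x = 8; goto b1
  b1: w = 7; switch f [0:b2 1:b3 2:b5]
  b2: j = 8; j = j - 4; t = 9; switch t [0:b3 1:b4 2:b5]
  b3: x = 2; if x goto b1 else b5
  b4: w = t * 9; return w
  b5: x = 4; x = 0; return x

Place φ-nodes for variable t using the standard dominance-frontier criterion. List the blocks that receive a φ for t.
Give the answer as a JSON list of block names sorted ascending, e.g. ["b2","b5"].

Answer: ["b1", "b3", "b5"]

Derivation:
idom tree: b1←b0 b2←b1 b3←b1 b4←b2 b5←b1
Dom at joins:
  b1: preds {b0,b3}: {b0} ∩ {b0,b1,b3} = {b0}; idom=b0
  b3: preds {b1,b2}: {b0,b1} ∩ {b0,b1,b2} = {b0,b1}; idom=b1
  b5: preds {b1,b2,b3}: {b0,b1} ∩ {b0,b1,b2} ∩ {b0,b1,b3} = {b0,b1}; idom=b1

DF derivation:
  join b1 pred b0: · stop@b0
  join b1 pred b3: b3→b1 stop@b0
  join b3 pred b1: · stop@b1
  join b3 pred b2: b2 stop@b1
  join b5 pred b1: · stop@b1
  join b5 pred b2: b2 stop@b1
  join b5 pred b3: b3 stop@b1
  b0: DF=∅
  b1: DF={b1}
  b2: DF={b3,b5}
  b3: DF={b1,b5}
  b4: DF=∅
  b5: DF=∅

φ for t: defs {b2}
  DF⁺ = {b1,b3,b5}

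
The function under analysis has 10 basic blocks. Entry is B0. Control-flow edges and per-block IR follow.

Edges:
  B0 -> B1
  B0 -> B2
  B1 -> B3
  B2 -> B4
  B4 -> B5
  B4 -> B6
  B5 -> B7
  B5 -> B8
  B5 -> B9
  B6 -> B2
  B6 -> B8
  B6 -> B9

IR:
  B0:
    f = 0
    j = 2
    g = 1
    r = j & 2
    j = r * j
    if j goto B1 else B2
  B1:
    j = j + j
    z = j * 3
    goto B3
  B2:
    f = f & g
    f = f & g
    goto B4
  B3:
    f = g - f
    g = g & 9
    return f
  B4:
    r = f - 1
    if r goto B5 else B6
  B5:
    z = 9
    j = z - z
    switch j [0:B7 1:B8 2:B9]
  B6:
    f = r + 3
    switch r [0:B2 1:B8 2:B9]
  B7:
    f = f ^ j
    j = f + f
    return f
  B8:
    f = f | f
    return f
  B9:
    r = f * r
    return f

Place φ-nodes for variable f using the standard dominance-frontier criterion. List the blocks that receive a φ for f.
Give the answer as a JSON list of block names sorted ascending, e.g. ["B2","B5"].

idom tree: B1←B0 B2←B0 B3←B1 B4←B2 B5←B4 B6←B4 B7←B5 B8←B4 B9←B4
Dom at joins:
  B2: preds {B0,B6}: {B0} ∩ {B0,B2,B4,B6} = {B0}; idom=B0
  B8: preds {B5,B6}: {B0,B2,B4,B5} ∩ {B0,B2,B4,B6} = {B0,B2,B4}; idom=B4
  B9: preds {B5,B6}: {B0,B2,B4,B5} ∩ {B0,B2,B4,B6} = {B0,B2,B4}; idom=B4

DF walk-up:
  B2←B0: walk · to B0
  B2←B6: walk B6→B4→B2 to B0
  B8←B5: walk B5 to B4
  B8←B6: walk B6 to B4
  B9←B5: walk B5 to B4
  B9←B6: walk B6 to B4
  B0 → ∅
  B1 → ∅
  B2 → {B2}
  B3 → ∅
  B4 → {B2}
  B5 → {B8,B9}
  B6 → {B2,B8,B9}
  B7 → ∅
  B8 → ∅
  B9 → ∅

φ for f: defs {B0,B2,B3,B6,B7,B8}
  DF⁺ = {B2,B8,B9}

Answer: ["B2", "B8", "B9"]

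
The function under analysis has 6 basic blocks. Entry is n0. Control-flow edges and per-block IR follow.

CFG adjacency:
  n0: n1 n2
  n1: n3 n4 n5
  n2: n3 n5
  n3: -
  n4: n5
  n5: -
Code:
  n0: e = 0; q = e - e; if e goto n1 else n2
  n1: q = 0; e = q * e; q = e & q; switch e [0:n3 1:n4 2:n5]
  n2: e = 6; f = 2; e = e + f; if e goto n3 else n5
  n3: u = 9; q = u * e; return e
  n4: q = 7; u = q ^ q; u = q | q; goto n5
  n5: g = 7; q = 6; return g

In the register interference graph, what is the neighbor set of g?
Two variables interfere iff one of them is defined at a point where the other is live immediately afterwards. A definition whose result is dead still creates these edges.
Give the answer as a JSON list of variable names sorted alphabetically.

Answer: ["q"]

Working:
def/use:
  n0: {e,q} / ∅
  n1: {e,q} / {e}
  n2: {e,f} / ∅
  n3: {q,u} / {e}
  n4: {q,u} / ∅
  n5: {g,q} / ∅

Backward fixpoint:
  n0 li=∅ lo={e}
  n1 li={e} lo={e}
  n2 li=∅ lo={e}
  n3 li={e} lo=∅
  n4 li=∅ lo=∅
  n5 li=∅ lo=∅

Interfere edges:
  e↔{f,q,u}
  f↔{e}
  g↔{q}
  q↔{e,g,u}
  u↔{e,q}

N(g) = ["q"]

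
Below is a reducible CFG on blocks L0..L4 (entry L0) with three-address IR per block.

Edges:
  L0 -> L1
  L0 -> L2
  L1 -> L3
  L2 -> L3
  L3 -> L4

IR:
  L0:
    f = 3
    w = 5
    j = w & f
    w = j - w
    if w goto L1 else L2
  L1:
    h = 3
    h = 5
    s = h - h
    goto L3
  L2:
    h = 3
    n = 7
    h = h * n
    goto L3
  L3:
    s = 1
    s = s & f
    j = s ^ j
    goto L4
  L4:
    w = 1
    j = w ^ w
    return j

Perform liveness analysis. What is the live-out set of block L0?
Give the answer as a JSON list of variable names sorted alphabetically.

Answer: ["f", "j"]

Working:
def/use:
  L0 def {f,j,w} use ∅
  L1 def {h,s} use ∅
  L2 def {h,n} use ∅
  L3 def {j,s} use {f,j}
  L4 def {j,w} use ∅

Liveness:
  L0 li=∅ lo={f,j}
  L1 li={f,j} lo={f,j}
  L2 li={f,j} lo={f,j}
  L3 li={f,j} lo=∅
  L4 li=∅ lo=∅

live-out(L0) = ["f", "j"]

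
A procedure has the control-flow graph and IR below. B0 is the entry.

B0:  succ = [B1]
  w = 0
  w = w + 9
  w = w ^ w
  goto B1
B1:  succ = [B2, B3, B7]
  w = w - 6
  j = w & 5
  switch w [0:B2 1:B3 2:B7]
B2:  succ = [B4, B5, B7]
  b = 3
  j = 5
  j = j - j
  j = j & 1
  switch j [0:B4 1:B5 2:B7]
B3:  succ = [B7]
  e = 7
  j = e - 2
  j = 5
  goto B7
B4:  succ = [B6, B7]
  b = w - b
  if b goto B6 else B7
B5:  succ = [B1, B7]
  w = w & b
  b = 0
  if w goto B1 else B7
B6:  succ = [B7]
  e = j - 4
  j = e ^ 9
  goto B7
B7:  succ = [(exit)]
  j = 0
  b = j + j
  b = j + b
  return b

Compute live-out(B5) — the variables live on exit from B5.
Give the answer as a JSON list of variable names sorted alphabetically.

Answer: ["w"]

Derivation:
Per-block:
  B0: def={w} ue=∅
  B1: def={j,w} ue={w}
  B2: def={b,j} ue=∅
  B3: def={e,j} ue=∅
  B4: def={b} ue={b,w}
  B5: def={b,w} ue={b,w}
  B6: def={e,j} ue={j}
  B7: def={b,j} ue=∅

Liveness:
  B0: in=∅ out={w}
  B1: in={w} out={w}
  B2: in={w} out={b,j,w}
  B3: in=∅ out=∅
  B4: in={b,j,w} out={j}
  B5: in={b,w} out={w}
  B6: in={j} out=∅
  B7: in=∅ out=∅

live-out(B5) = ["w"]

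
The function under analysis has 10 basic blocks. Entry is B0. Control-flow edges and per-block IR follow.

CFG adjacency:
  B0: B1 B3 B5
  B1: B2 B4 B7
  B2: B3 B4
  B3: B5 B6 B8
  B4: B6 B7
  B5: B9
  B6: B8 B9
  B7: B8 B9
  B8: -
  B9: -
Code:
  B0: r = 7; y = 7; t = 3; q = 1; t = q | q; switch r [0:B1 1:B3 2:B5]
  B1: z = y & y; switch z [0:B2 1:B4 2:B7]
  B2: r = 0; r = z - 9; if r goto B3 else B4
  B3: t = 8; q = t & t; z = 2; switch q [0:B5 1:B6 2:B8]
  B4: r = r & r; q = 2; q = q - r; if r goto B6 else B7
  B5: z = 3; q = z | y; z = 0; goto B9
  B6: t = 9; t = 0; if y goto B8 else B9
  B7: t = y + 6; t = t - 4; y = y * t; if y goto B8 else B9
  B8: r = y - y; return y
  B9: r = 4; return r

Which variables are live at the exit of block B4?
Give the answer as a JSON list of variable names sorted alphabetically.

Answer: ["y"]

Analysis:
Per-block:
  B0: {q,r,t,y} / ∅
  B1: {z} / {y}
  B2: {r} / {z}
  B3: {q,t,z} / ∅
  B4: {q,r} / {r}
  B5: {q,z} / {y}
  B6: {t} / {y}
  B7: {t,y} / {y}
  B8: {r} / {y}
  B9: {r} / ∅

Backward fixpoint:
  B0 li=∅ lo={r,y}
  B1 li={r,y} lo={r,y,z}
  B2 li={y,z} lo={r,y}
  B3 li={y} lo={y}
  B4 li={r,y} lo={y}
  B5 li={y} lo=∅
  B6 li={y} lo={y}
  B7 li={y} lo={y}
  B8 li={y} lo=∅
  B9 li=∅ lo=∅

live-out(B4) = ["y"]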